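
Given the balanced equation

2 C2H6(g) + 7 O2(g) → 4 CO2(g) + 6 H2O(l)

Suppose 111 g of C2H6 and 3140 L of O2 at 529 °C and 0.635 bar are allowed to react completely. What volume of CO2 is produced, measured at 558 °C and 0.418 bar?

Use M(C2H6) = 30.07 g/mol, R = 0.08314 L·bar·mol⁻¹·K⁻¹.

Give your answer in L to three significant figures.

n(C2H6) = 111 / 30.07 = 3.691 mol
n(O2) = PV/RT = (0.635 × 3140) / (0.08314 × 802.15) = 29.90 mol
For 3.691 mol C2H6, stoichiometry requires (7/2) × 3.691 = 12.92 mol O2; 29.90 mol is available, so C2H6 is limiting.
n(CO2) = (4/2) × 3.691 = 7.382 mol
V(CO2) = nRT/P = 7.382 × 0.08314 × 831.15 / 0.418 = 1220 L

1220 L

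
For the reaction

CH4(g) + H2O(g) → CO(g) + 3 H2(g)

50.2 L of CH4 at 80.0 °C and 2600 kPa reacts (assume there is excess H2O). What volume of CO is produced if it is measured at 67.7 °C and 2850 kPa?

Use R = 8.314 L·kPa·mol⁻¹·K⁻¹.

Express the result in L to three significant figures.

n(CH4) = PV/RT = (2600 × 50.2) / (8.314 × 353.15) = 44.45 mol
n(CO) = (1/1) × 44.45 = 44.45 mol
V = nRT/P = 44.45 × 8.314 × 340.85 / 2850 = 44.20 L

44.2 L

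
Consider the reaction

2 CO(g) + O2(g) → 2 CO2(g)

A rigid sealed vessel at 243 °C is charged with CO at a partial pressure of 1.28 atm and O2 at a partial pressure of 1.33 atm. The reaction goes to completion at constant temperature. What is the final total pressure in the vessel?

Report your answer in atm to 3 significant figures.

1.97 atm

Because the vessel is rigid and T is held at 243 °C, work the stoichiometry in partial pressures (P_i = n_iRT/V).
P(O2) required for 1.28 atm of CO = (1/2) × 1.28 = 0.6400 atm; available 1.33 atm, so CO is limiting.
P(O2) remaining = 1.33 − (1/2) × 1.28 = 0.6900 atm
P(gaseous products) = (2)/2 × 1.28 = 1.280 atm
P_total at 243 °C = 0.6900 + 1.280 = 1.970 atm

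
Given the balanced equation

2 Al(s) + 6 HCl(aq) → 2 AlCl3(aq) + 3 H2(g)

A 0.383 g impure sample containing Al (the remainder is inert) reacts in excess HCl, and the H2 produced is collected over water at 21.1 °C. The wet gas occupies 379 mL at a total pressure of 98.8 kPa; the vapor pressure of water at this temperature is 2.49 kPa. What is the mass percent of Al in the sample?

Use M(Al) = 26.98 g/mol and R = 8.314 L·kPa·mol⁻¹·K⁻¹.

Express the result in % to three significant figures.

70.1 %

P(H2) = 98.8 − 2.49 = 96.31 kPa
n(H2) = PV/RT = (96.31 × 0.3790) / (8.314 × 294.25) = 0.01492 mol
n(Al) = (2/3) × 0.01492 = 0.009947 mol
m(Al) = 0.009947 × 26.98 = 0.2684 g
%Al = 0.2684 / 0.383 × 100 = 70.08%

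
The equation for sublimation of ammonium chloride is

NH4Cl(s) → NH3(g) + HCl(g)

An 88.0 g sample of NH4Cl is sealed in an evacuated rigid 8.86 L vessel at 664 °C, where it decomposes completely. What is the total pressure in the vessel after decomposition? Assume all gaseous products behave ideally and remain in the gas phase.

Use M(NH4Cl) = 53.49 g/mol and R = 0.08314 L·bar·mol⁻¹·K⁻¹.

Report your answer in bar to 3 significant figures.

n(NH4Cl) = 88.0 / 53.49 = 1.645 mol
n(gas produced) = (2/1) × 1.645 = 3.290 mol
P = nRT/V = 3.290 × 0.08314 × 937.15 / 8.86 = 28.93 bar

28.9 bar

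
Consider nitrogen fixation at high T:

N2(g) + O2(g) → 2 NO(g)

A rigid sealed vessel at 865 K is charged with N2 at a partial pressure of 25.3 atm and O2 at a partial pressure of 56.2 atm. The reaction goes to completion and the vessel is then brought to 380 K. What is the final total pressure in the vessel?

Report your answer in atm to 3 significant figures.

35.8 atm

With V and T fixed, P_i ∝ n_i, so the mole ratios apply directly to partial pressures at 865 K.
P(O2) required for 25.3 atm of N2 = (1/1) × 25.3 = 25.30 atm; available 56.2 atm, so N2 is limiting.
P(O2) remaining = 56.2 − (1/1) × 25.3 = 30.90 atm
P(gaseous products) = (2)/1 × 25.3 = 50.60 atm
P_total at 865 K = 30.90 + 50.60 = 81.50 atm
Scaling to 380 K: P = 81.50 × 380/865 = 35.80 atm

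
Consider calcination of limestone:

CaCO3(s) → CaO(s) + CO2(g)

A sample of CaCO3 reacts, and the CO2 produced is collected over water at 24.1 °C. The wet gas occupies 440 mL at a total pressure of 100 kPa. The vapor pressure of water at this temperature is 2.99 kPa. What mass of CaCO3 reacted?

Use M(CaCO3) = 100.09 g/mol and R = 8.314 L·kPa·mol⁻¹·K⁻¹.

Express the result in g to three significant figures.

1.73 g

P(CO2) = 100 − 2.99 = 97.01 kPa
n(CO2) = PV/RT = (97.01 × 0.4400) / (8.314 × 297.25) = 0.01727 mol
n(CaCO3) = (1/1) × 0.01727 = 0.01727 mol
m(CaCO3) = 0.01727 × 100.09 = 1.729 g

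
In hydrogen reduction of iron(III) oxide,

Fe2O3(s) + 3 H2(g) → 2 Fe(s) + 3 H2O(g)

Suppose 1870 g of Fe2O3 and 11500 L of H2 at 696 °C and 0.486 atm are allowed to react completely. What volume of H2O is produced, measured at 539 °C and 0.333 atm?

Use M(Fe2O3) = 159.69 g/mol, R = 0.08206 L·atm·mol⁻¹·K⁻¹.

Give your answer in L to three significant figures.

n(Fe2O3) = 1870 / 159.69 = 11.71 mol
n(H2) = PV/RT = (0.486 × 11500) / (0.08206 × 969.15) = 70.28 mol
For 11.71 mol Fe2O3, stoichiometry requires (3/1) × 11.71 = 35.13 mol H2; 70.28 mol is available, so Fe2O3 is limiting.
n(H2O) = (3/1) × 11.71 = 35.13 mol
V(H2O) = nRT/P = 35.13 × 0.08206 × 812.15 / 0.333 = 7031 L

7030 L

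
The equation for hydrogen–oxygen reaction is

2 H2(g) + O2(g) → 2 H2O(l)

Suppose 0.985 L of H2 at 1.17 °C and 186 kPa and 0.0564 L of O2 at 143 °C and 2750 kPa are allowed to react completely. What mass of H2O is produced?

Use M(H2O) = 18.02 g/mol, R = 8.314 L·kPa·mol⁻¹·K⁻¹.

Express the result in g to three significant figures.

n(H2) = PV/RT = (186 × 0.985) / (8.314 × 274.32) = 0.08033 mol
n(O2) = PV/RT = (2750 × 0.0564) / (8.314 × 416.15) = 0.04483 mol
For 0.08033 mol H2, stoichiometry requires (1/2) × 0.08033 = 0.04016 mol O2; 0.04483 mol is available, so H2 is limiting.
n(H2O) = (2/2) × 0.08033 = 0.08033 mol
m(H2O) = 0.08033 × 18.02 = 1.448 g

1.45 g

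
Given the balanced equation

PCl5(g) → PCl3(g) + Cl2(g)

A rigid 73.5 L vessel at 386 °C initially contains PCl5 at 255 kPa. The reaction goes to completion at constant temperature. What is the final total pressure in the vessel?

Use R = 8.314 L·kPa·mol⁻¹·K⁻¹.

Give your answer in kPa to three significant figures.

At constant T and V, P ∝ n(gas): 1 mol gas → 2 mol gas.
P_final = (2/1) × 255 = 510.0 kPa

510 kPa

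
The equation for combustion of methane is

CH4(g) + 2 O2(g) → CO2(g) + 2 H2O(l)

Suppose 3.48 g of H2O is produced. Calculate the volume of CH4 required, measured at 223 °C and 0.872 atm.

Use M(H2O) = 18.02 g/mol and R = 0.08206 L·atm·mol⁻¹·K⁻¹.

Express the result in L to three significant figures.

4.51 L

n(H2O) = 3.480 / 18.02 = 0.1931 mol
n(CH4) = (1/2) × 0.1931 = 0.09655 mol
V = nRT/P = 0.09655 × 0.08206 × 496.15 / 0.872 = 4.508 L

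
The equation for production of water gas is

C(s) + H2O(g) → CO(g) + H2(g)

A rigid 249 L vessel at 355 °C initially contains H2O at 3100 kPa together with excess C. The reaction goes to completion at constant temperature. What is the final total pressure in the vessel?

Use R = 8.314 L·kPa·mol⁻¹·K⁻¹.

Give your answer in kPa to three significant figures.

6200 kPa

Since T and V are fixed, P_final/P_initial = n_final/n_initial = 2/1.
P_final = (2/1) × 3100 = 6200 kPa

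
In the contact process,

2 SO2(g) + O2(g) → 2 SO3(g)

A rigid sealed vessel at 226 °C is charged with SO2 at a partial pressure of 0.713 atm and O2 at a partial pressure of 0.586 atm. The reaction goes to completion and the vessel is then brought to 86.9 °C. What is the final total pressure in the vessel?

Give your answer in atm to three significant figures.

0.680 atm

Because the vessel is rigid and T is held at 226 °C, work the stoichiometry in partial pressures (P_i = n_iRT/V).
P(O2) required for 0.713 atm of SO2 = (1/2) × 0.713 = 0.3565 atm; available 0.586 atm, so SO2 is limiting.
P(O2) remaining = 0.586 − (1/2) × 0.713 = 0.2295 atm
P(gaseous products) = (2)/2 × 0.713 = 0.7130 atm
P_total at 226 °C = 0.2295 + 0.7130 = 0.9425 atm
Scaling to 86.9 °C: P = 0.9425 × 360.05/499.15 = 0.6798 atm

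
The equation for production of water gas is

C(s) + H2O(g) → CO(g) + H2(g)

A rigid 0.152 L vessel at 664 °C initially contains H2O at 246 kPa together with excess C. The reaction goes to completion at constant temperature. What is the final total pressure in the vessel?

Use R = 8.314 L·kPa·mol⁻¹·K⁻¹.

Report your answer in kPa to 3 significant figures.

492 kPa

Since T and V are fixed, P_final/P_initial = n_final/n_initial = 2/1.
P_final = (2/1) × 246 = 492.0 kPa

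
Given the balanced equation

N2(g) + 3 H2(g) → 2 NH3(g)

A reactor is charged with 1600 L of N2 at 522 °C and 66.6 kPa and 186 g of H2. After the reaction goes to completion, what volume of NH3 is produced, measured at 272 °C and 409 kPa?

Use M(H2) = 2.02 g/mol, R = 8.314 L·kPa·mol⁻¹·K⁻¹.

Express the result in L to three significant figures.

n(N2) = PV/RT = (66.6 × 1600) / (8.314 × 795.15) = 16.12 mol
n(H2) = 186 / 2.02 = 92.08 mol
For 16.12 mol N2, stoichiometry requires (3/1) × 16.12 = 48.36 mol H2; 92.08 mol is available, so N2 is limiting.
n(NH3) = (2/1) × 16.12 = 32.24 mol
V(NH3) = nRT/P = 32.24 × 8.314 × 545.15 / 409 = 357.3 L

357 L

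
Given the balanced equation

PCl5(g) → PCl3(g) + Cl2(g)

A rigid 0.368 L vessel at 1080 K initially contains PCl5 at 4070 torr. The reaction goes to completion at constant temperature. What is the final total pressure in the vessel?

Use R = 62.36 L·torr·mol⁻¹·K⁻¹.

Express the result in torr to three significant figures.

8140 torr

Since T and V are fixed, P_final/P_initial = n_final/n_initial = 2/1.
P_final = (2/1) × 4070 = 8140 torr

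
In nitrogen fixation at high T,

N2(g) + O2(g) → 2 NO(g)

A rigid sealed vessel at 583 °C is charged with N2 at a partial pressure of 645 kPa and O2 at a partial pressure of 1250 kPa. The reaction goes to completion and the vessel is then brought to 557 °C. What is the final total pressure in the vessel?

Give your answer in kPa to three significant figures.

Because the vessel is rigid and T is held at 583 °C, work the stoichiometry in partial pressures (P_i = n_iRT/V).
P(O2) required for 645 kPa of N2 = (1/1) × 645 = 645.0 kPa; available 1250 kPa, so N2 is limiting.
P(O2) remaining = 1250 − (1/1) × 645 = 605.0 kPa
P(gaseous products) = (2)/1 × 645 = 1290 kPa
P_total at 583 °C = 605.0 + 1290 = 1895 kPa
Scaling to 557 °C: P = 1895 × 830.15/856.15 = 1837 kPa

1840 kPa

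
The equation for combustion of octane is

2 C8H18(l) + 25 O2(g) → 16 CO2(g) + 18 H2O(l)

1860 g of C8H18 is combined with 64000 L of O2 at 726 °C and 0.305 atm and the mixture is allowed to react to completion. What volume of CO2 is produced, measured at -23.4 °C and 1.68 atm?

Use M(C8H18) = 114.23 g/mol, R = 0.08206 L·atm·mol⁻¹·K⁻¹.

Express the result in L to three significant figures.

1590 L

n(C8H18) = 1860 / 114.23 = 16.28 mol
n(O2) = PV/RT = (0.305 × 64000) / (0.08206 × 999.15) = 238.1 mol
For 16.28 mol C8H18, stoichiometry requires (25/2) × 16.28 = 203.5 mol O2; 238.1 mol is available, so C8H18 is limiting.
n(CO2) = (16/2) × 16.28 = 130.2 mol
V(CO2) = nRT/P = 130.2 × 0.08206 × 249.75 / 1.68 = 1588 L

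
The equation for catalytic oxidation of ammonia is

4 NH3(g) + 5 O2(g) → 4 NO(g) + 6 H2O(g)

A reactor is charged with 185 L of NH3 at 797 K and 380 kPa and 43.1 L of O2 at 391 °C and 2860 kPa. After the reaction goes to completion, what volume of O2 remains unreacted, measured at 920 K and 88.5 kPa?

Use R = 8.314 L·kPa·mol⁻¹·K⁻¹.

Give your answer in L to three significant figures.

783 L

n(NH3) = PV/RT = (380 × 185) / (8.314 × 797) = 10.61 mol
n(O2) = PV/RT = (2860 × 43.1) / (8.314 × 664.15) = 22.32 mol
For 10.61 mol NH3, stoichiometry requires (5/4) × 10.61 = 13.26 mol O2; 22.32 mol is available, so NH3 is limiting.
n(O2) consumed = (5/4) × 10.61 = 13.26 mol; remaining = 22.32 − 13.26 = 9.060 mol
V(O2) = nRT/P = 9.060 × 8.314 × 920 / 88.5 = 783.0 L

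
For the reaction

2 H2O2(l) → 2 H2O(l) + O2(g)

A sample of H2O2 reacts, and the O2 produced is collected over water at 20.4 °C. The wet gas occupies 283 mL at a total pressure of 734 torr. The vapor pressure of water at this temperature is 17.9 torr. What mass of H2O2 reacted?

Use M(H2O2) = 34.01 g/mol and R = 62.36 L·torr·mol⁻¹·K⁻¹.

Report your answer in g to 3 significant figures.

0.753 g

P(O2) = 734 − 17.9 = 716.1 torr
n(O2) = PV/RT = (716.1 × 0.2830) / (62.36 × 293.55) = 0.01107 mol
n(H2O2) = (2/1) × 0.01107 = 0.02214 mol
m(H2O2) = 0.02214 × 34.01 = 0.7530 g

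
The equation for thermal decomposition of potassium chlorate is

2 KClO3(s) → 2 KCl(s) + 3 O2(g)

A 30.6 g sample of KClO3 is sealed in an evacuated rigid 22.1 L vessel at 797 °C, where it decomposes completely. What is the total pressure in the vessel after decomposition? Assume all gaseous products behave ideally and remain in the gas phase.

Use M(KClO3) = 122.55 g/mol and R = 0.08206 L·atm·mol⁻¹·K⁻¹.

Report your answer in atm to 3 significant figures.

n(KClO3) = 30.6 / 122.55 = 0.2497 mol
n(gas produced) = (3/2) × 0.2497 = 0.3745 mol
P = nRT/V = 0.3745 × 0.08206 × 1070.15 / 22.1 = 1.488 atm

1.49 atm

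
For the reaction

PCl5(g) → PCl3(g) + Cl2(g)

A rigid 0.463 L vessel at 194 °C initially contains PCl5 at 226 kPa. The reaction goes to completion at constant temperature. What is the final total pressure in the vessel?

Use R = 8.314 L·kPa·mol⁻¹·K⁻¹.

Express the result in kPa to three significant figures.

452 kPa

At constant T and V, P ∝ n(gas): 1 mol gas → 2 mol gas.
P_final = (2/1) × 226 = 452.0 kPa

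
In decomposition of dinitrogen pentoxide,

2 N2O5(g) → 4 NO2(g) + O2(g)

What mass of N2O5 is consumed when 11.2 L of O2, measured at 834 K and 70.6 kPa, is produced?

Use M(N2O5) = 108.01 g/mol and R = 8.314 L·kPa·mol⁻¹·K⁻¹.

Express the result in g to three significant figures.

n(O2) = PV/RT = (70.6 × 11.2) / (8.314 × 834) = 0.1140 mol
n(N2O5) = (2/1) × 0.1140 = 0.2280 mol
m(N2O5) = 0.2280 × 108.01 = 24.63 g

24.6 g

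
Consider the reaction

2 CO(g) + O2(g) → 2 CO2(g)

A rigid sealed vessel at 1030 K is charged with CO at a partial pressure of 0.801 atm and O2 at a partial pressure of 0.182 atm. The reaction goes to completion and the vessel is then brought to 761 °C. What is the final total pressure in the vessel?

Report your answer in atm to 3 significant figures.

0.804 atm

With V and T fixed, P_i ∝ n_i, so the mole ratios apply directly to partial pressures at 1030 K.
P(O2) required for 0.801 atm of CO = (1/2) × 0.801 = 0.4005 atm; available 0.182 atm, so O2 is limiting.
P(CO) remaining = 0.801 − (2/1) × 0.182 = 0.4370 atm
P(gaseous products) = (2)/1 × 0.182 = 0.3640 atm
P_total at 1030 K = 0.4370 + 0.3640 = 0.8010 atm
Scaling to 761 °C: P = 0.8010 × 1034.15/1030 = 0.8042 atm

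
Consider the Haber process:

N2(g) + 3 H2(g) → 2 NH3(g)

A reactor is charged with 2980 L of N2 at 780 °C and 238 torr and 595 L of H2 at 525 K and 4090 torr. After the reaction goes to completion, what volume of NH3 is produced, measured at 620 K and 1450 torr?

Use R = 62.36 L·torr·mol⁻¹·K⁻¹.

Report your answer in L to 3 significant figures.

576 L

n(N2) = PV/RT = (238 × 2980) / (62.36 × 1053.15) = 10.80 mol
n(H2) = PV/RT = (4090 × 595) / (62.36 × 525) = 74.33 mol
For 10.80 mol N2, stoichiometry requires (3/1) × 10.80 = 32.40 mol H2; 74.33 mol is available, so N2 is limiting.
n(NH3) = (2/1) × 10.80 = 21.60 mol
V(NH3) = nRT/P = 21.60 × 62.36 × 620 / 1450 = 575.9 L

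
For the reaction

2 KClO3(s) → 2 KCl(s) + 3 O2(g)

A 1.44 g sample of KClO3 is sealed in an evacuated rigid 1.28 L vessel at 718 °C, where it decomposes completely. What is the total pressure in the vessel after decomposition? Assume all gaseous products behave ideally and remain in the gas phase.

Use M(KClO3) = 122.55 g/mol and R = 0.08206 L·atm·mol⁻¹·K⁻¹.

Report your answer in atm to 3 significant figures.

1.12 atm

n(KClO3) = 1.44 / 122.55 = 0.01175 mol
n(gas produced) = (3/2) × 0.01175 = 0.01763 mol
P = nRT/V = 0.01763 × 0.08206 × 991.15 / 1.28 = 1.120 atm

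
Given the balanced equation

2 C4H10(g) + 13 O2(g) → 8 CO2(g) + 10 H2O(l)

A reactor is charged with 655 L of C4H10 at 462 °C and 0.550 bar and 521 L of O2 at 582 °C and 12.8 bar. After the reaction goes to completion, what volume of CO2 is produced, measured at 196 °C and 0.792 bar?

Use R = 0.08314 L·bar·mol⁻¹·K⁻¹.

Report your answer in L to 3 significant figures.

1160 L

n(C4H10) = PV/RT = (0.550 × 655) / (0.08314 × 735.15) = 5.894 mol
n(O2) = PV/RT = (12.8 × 521) / (0.08314 × 855.15) = 93.80 mol
For 5.894 mol C4H10, stoichiometry requires (13/2) × 5.894 = 38.31 mol O2; 93.80 mol is available, so C4H10 is limiting.
n(CO2) = (8/2) × 5.894 = 23.58 mol
V(CO2) = nRT/P = 23.58 × 0.08314 × 469.15 / 0.792 = 1161 L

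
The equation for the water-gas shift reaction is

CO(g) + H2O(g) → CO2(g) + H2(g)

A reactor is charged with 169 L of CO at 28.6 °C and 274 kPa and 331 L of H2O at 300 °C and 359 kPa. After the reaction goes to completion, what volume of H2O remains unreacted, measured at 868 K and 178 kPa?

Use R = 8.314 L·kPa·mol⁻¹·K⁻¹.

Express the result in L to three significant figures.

n(CO) = PV/RT = (274 × 169) / (8.314 × 301.75) = 18.46 mol
n(H2O) = PV/RT = (359 × 331) / (8.314 × 573.15) = 24.94 mol
For 18.46 mol CO, stoichiometry requires (1/1) × 18.46 = 18.46 mol H2O; 24.94 mol is available, so CO is limiting.
n(H2O) consumed = (1/1) × 18.46 = 18.46 mol; remaining = 24.94 − 18.46 = 6.480 mol
V(H2O) = nRT/P = 6.480 × 8.314 × 868 / 178 = 262.7 L

263 L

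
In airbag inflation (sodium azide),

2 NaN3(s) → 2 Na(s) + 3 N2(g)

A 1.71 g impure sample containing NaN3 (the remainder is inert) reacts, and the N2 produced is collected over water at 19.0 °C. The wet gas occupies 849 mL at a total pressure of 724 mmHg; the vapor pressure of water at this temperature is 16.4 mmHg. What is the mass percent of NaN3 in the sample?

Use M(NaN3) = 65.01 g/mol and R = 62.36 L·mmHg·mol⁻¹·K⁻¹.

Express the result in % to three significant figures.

83.6 %

P(N2) = 724 − 16.4 = 707.6 mmHg
n(N2) = PV/RT = (707.6 × 0.8490) / (62.36 × 292.15) = 0.03297 mol
n(NaN3) = (2/3) × 0.03297 = 0.02198 mol
m(NaN3) = 0.02198 × 65.01 = 1.429 g
%NaN3 = 1.429 / 1.71 × 100 = 83.57%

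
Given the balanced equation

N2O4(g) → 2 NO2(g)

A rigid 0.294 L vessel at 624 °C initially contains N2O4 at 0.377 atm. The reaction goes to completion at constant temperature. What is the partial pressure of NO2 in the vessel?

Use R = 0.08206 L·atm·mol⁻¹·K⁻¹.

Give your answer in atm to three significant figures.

n(N2O4)₀ = PV/RT = (0.377 × 0.294) / (0.08206 × 897.15) = 0.001506 mol
n(NO2) = (2/1) × 0.001506 = 0.003012 mol
P(NO2) = nRT/V = 0.003012 × 0.08206 × 897.15 / 0.294 = 0.7542 atm

0.754 atm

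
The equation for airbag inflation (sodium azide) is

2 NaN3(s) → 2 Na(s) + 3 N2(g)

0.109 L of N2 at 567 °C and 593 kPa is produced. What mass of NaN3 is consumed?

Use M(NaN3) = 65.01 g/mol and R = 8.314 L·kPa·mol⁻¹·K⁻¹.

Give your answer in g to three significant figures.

0.401 g

n(N2) = PV/RT = (593 × 0.109) / (8.314 × 840.15) = 0.009254 mol
n(NaN3) = (2/3) × 0.009254 = 0.006169 mol
m(NaN3) = 0.006169 × 65.01 = 0.4010 g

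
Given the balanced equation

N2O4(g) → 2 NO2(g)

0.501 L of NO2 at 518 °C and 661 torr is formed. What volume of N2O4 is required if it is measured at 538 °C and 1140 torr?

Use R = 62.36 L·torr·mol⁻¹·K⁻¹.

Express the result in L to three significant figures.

0.149 L

n(NO2) = PV/RT = (661 × 0.501) / (62.36 × 791.15) = 0.006712 mol
n(N2O4) = (1/2) × 0.006712 = 0.003356 mol
V = nRT/P = 0.003356 × 62.36 × 811.15 / 1140 = 0.1489 L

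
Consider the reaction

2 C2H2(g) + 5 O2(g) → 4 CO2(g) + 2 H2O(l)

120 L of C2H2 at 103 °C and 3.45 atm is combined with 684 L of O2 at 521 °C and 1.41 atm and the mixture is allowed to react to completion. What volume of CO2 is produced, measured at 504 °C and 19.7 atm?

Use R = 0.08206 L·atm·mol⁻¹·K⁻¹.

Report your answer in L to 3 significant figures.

38.3 L

n(C2H2) = PV/RT = (3.45 × 120) / (0.08206 × 376.15) = 13.41 mol
n(O2) = PV/RT = (1.41 × 684) / (0.08206 × 794.15) = 14.80 mol
For 13.41 mol C2H2, stoichiometry requires (5/2) × 13.41 = 33.52 mol O2; 14.80 mol is available, so O2 is limiting.
n(CO2) = (4/5) × 14.80 = 11.84 mol
V(CO2) = nRT/P = 11.84 × 0.08206 × 777.15 / 19.7 = 38.33 L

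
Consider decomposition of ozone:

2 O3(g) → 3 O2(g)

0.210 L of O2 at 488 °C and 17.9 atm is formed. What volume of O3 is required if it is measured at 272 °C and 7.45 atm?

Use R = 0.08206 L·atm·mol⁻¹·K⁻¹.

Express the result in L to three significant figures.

0.241 L

n(O2) = PV/RT = (17.9 × 0.210) / (0.08206 × 761.15) = 0.06018 mol
n(O3) = (2/3) × 0.06018 = 0.04012 mol
V = nRT/P = 0.04012 × 0.08206 × 545.15 / 7.45 = 0.2409 L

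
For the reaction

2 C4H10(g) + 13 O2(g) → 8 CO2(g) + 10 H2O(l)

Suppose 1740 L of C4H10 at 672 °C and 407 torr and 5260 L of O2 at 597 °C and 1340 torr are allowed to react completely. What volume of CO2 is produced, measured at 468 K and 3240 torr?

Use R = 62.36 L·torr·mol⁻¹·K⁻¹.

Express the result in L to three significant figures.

n(C4H10) = PV/RT = (407 × 1740) / (62.36 × 945.15) = 12.02 mol
n(O2) = PV/RT = (1340 × 5260) / (62.36 × 870.15) = 129.9 mol
For 12.02 mol C4H10, stoichiometry requires (13/2) × 12.02 = 78.13 mol O2; 129.9 mol is available, so C4H10 is limiting.
n(CO2) = (8/2) × 12.02 = 48.08 mol
V(CO2) = nRT/P = 48.08 × 62.36 × 468 / 3240 = 433.1 L

433 L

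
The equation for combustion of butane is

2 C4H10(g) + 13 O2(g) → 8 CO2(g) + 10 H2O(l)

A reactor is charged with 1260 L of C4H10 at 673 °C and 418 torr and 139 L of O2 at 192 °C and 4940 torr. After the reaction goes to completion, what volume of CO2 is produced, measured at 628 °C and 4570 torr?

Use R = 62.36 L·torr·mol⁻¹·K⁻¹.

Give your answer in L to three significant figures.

n(C4H10) = PV/RT = (418 × 1260) / (62.36 × 946.15) = 8.926 mol
n(O2) = PV/RT = (4940 × 139) / (62.36 × 465.15) = 23.67 mol
For 8.926 mol C4H10, stoichiometry requires (13/2) × 8.926 = 58.02 mol O2; 23.67 mol is available, so O2 is limiting.
n(CO2) = (8/13) × 23.67 = 14.57 mol
V(CO2) = nRT/P = 14.57 × 62.36 × 901.15 / 4570 = 179.2 L

179 L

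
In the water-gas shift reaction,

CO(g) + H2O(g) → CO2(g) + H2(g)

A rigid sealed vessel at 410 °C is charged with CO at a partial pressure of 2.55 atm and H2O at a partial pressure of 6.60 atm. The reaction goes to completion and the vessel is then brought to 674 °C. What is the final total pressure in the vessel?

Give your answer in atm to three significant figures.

Because the vessel is rigid and T is held at 410 °C, work the stoichiometry in partial pressures (P_i = n_iRT/V).
P(H2O) required for 2.55 atm of CO = (1/1) × 2.55 = 2.550 atm; available 6.60 atm, so CO is limiting.
P(H2O) remaining = 6.60 − (1/1) × 2.55 = 4.050 atm
P(gaseous products) = (1+1)/1 × 2.55 = 5.100 atm
P_total at 410 °C = 4.050 + 5.100 = 9.150 atm
Scaling to 674 °C: P = 9.150 × 947.15/683.15 = 12.69 atm

12.7 atm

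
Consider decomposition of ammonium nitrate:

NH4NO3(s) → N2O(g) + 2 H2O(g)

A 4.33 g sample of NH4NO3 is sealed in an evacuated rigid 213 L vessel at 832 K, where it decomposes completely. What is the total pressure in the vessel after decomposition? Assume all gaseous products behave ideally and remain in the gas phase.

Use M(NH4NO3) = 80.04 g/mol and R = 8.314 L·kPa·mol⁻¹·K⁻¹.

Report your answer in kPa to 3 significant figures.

5.27 kPa

n(NH4NO3) = 4.33 / 80.04 = 0.05410 mol
n(gas produced) = (3/1) × 0.05410 = 0.1623 mol
P = nRT/V = 0.1623 × 8.314 × 832 / 213 = 5.271 kPa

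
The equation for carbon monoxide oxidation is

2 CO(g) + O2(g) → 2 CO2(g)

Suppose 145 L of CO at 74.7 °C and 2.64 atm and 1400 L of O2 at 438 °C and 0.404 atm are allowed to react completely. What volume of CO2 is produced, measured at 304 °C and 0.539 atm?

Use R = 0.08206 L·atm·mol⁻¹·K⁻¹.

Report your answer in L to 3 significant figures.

n(CO) = PV/RT = (2.64 × 145) / (0.08206 × 347.85) = 13.41 mol
n(O2) = PV/RT = (0.404 × 1400) / (0.08206 × 711.15) = 9.692 mol
For 13.41 mol CO, stoichiometry requires (1/2) × 13.41 = 6.705 mol O2; 9.692 mol is available, so CO is limiting.
n(CO2) = (2/2) × 13.41 = 13.41 mol
V(CO2) = nRT/P = 13.41 × 0.08206 × 577.15 / 0.539 = 1178 L

1180 L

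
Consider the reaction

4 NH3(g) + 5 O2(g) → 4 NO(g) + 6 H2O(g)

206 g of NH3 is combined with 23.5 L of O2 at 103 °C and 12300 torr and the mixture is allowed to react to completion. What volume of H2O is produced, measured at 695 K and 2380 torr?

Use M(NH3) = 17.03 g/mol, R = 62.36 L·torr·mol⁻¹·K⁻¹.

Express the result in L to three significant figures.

n(NH3) = 206 / 17.03 = 12.10 mol
n(O2) = PV/RT = (12300 × 23.5) / (62.36 × 376.15) = 12.32 mol
For 12.10 mol NH3, stoichiometry requires (5/4) × 12.10 = 15.12 mol O2; 12.32 mol is available, so O2 is limiting.
n(H2O) = (6/5) × 12.32 = 14.78 mol
V(H2O) = nRT/P = 14.78 × 62.36 × 695 / 2380 = 269.1 L

269 L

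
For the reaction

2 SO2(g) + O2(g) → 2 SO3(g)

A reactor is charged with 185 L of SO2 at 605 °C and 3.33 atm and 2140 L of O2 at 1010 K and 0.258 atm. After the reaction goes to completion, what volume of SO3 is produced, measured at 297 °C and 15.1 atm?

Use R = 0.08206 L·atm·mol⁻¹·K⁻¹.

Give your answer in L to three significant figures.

n(SO2) = PV/RT = (3.33 × 185) / (0.08206 × 878.15) = 8.549 mol
n(O2) = PV/RT = (0.258 × 2140) / (0.08206 × 1010) = 6.662 mol
For 8.549 mol SO2, stoichiometry requires (1/2) × 8.549 = 4.274 mol O2; 6.662 mol is available, so SO2 is limiting.
n(SO3) = (2/2) × 8.549 = 8.549 mol
V(SO3) = nRT/P = 8.549 × 0.08206 × 570.15 / 15.1 = 26.49 L

26.5 L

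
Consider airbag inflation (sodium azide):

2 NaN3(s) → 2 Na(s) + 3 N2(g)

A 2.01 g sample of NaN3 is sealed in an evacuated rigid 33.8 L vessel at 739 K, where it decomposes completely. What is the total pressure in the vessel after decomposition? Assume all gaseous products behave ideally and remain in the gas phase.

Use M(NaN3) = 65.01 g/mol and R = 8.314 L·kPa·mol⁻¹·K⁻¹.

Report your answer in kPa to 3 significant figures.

8.43 kPa

n(NaN3) = 2.01 / 65.01 = 0.03092 mol
n(gas produced) = (3/2) × 0.03092 = 0.04638 mol
P = nRT/V = 0.04638 × 8.314 × 739 / 33.8 = 8.431 kPa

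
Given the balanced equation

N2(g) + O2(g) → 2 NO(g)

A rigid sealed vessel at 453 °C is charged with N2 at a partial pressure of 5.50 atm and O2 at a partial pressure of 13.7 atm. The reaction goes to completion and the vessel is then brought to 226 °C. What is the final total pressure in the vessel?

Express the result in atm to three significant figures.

13.2 atm

At constant V, partial pressures at 453 °C are proportional to moles, so apply stoichiometry directly to pressures.
P(O2) required for 5.50 atm of N2 = (1/1) × 5.50 = 5.500 atm; available 13.7 atm, so N2 is limiting.
P(O2) remaining = 13.7 − (1/1) × 5.50 = 8.200 atm
P(gaseous products) = (2)/1 × 5.50 = 11.00 atm
P_total at 453 °C = 8.200 + 11.00 = 19.20 atm
Scaling to 226 °C: P = 19.20 × 499.15/726.15 = 13.20 atm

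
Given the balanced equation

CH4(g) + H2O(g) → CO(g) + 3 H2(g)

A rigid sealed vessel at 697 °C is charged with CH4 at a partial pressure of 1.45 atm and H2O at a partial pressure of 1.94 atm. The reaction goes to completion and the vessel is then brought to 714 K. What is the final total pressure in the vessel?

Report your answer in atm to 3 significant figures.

At constant V, partial pressures at 697 °C are proportional to moles, so apply stoichiometry directly to pressures.
P(H2O) required for 1.45 atm of CH4 = (1/1) × 1.45 = 1.450 atm; available 1.94 atm, so CH4 is limiting.
P(H2O) remaining = 1.94 − (1/1) × 1.45 = 0.4900 atm
P(gaseous products) = (1+3)/1 × 1.45 = 5.800 atm
P_total at 697 °C = 0.4900 + 5.800 = 6.290 atm
Scaling to 714 K: P = 6.290 × 714/970.15 = 4.629 atm

4.63 atm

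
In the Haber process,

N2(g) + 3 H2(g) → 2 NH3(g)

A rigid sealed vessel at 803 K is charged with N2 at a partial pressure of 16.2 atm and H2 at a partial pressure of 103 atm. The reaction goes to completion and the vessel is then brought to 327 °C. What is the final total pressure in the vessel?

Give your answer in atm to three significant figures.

With V and T fixed, P_i ∝ n_i, so the mole ratios apply directly to partial pressures at 803 K.
P(H2) required for 16.2 atm of N2 = (3/1) × 16.2 = 48.60 atm; available 103 atm, so N2 is limiting.
P(H2) remaining = 103 − (3/1) × 16.2 = 54.40 atm
P(gaseous products) = (2)/1 × 16.2 = 32.40 atm
P_total at 803 K = 54.40 + 32.40 = 86.80 atm
Scaling to 327 °C: P = 86.80 × 600.15/803 = 64.87 atm

64.9 atm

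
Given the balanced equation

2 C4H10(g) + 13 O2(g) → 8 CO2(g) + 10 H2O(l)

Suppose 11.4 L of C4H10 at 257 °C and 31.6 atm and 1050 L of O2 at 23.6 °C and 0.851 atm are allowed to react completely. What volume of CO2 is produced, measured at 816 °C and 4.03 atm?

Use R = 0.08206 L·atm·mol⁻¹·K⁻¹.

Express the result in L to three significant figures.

n(C4H10) = PV/RT = (31.6 × 11.4) / (0.08206 × 530.15) = 8.281 mol
n(O2) = PV/RT = (0.851 × 1050) / (0.08206 × 296.75) = 36.69 mol
For 8.281 mol C4H10, stoichiometry requires (13/2) × 8.281 = 53.83 mol O2; 36.69 mol is available, so O2 is limiting.
n(CO2) = (8/13) × 36.69 = 22.58 mol
V(CO2) = nRT/P = 22.58 × 0.08206 × 1089.15 / 4.03 = 500.8 L

501 L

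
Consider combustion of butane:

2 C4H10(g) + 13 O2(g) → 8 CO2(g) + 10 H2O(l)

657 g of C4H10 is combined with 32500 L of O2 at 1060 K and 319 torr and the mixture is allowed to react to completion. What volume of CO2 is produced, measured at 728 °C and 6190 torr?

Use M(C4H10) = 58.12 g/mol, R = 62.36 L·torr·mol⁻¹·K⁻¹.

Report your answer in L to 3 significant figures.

n(C4H10) = 657 / 58.12 = 11.30 mol
n(O2) = PV/RT = (319 × 32500) / (62.36 × 1060) = 156.8 mol
For 11.30 mol C4H10, stoichiometry requires (13/2) × 11.30 = 73.45 mol O2; 156.8 mol is available, so C4H10 is limiting.
n(CO2) = (8/2) × 11.30 = 45.20 mol
V(CO2) = nRT/P = 45.20 × 62.36 × 1001.15 / 6190 = 455.9 L

456 L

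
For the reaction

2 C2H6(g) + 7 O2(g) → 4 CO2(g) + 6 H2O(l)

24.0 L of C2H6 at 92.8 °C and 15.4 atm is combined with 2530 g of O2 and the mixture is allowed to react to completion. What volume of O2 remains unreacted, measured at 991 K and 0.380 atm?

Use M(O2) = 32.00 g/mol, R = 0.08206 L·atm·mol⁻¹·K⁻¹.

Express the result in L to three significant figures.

7700 L

n(C2H6) = PV/RT = (15.4 × 24.0) / (0.08206 × 365.95) = 12.31 mol
n(O2) = 2530 / 32.00 = 79.06 mol
For 12.31 mol C2H6, stoichiometry requires (7/2) × 12.31 = 43.09 mol O2; 79.06 mol is available, so C2H6 is limiting.
n(O2) consumed = (7/2) × 12.31 = 43.09 mol; remaining = 79.06 − 43.09 = 35.97 mol
V(O2) = nRT/P = 35.97 × 0.08206 × 991 / 0.380 = 7698 L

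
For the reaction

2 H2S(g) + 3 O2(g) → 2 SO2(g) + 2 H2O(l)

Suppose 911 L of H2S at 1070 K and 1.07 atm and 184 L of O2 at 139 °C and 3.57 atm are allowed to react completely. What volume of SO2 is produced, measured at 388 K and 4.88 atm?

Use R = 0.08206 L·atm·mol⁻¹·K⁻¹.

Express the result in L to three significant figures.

n(H2S) = PV/RT = (1.07 × 911) / (0.08206 × 1070) = 11.10 mol
n(O2) = PV/RT = (3.57 × 184) / (0.08206 × 412.15) = 19.42 mol
For 11.10 mol H2S, stoichiometry requires (3/2) × 11.10 = 16.65 mol O2; 19.42 mol is available, so H2S is limiting.
n(SO2) = (2/2) × 11.10 = 11.10 mol
V(SO2) = nRT/P = 11.10 × 0.08206 × 388 / 4.88 = 72.42 L

72.4 L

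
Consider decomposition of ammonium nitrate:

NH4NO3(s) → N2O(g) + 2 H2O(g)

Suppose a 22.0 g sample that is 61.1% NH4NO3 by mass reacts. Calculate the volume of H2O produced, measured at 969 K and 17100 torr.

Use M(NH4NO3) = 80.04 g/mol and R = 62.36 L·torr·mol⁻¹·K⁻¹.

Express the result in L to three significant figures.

mass of NH4NO3 = 22.0 × 61.1/100 = 13.44 g
n(NH4NO3) = 13.44 / 80.04 = 0.1679 mol
n(H2O) = (2/1) × 0.1679 = 0.3358 mol
V = nRT/P = 0.3358 × 62.36 × 969 / 17100 = 1.187 L

1.19 L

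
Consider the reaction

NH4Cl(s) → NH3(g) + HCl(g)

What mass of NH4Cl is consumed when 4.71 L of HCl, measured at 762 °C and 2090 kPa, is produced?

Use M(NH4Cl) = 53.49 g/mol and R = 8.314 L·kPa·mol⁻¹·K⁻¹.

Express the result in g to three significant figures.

61.2 g

n(HCl) = PV/RT = (2090 × 4.71) / (8.314 × 1035.15) = 1.144 mol
n(NH4Cl) = (1/1) × 1.144 = 1.144 mol
m(NH4Cl) = 1.144 × 53.49 = 61.19 g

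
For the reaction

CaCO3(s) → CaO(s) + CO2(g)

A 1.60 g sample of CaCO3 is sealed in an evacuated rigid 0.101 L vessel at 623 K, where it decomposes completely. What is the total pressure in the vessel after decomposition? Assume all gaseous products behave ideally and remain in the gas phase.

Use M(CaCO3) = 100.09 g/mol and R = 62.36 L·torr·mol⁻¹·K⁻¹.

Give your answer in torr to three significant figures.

n(CaCO3) = 1.60 / 100.09 = 0.01599 mol
n(gas produced) = (1/1) × 0.01599 = 0.01599 mol
P = nRT/V = 0.01599 × 62.36 × 623 / 0.101 = 6151 torr

6150 torr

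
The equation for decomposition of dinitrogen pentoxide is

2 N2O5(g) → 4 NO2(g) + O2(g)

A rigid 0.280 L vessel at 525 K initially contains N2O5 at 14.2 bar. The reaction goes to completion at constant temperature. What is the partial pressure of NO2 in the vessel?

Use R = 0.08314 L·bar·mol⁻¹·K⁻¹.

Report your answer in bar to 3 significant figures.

n(N2O5)₀ = PV/RT = (14.2 × 0.280) / (0.08314 × 525) = 0.09109 mol
n(NO2) = (4/2) × 0.09109 = 0.1822 mol
P(NO2) = nRT/V = 0.1822 × 0.08314 × 525 / 0.280 = 28.40 bar

28.4 bar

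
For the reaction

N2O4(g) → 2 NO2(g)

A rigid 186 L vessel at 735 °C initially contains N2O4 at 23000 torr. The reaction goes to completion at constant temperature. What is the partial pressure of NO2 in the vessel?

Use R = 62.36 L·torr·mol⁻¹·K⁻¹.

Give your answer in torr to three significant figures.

n(N2O4)₀ = PV/RT = (23000 × 186) / (62.36 × 1008.15) = 68.05 mol
n(NO2) = (2/1) × 68.05 = 136.1 mol
P(NO2) = nRT/V = 136.1 × 62.36 × 1008.15 / 186 = 46000 torr

46000 torr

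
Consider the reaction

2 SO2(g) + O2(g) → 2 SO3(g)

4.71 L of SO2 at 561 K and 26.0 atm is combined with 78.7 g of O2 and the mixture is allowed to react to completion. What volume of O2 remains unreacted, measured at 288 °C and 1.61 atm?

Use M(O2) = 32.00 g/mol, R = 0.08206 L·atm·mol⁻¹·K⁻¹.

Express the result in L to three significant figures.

32.3 L

n(SO2) = PV/RT = (26.0 × 4.71) / (0.08206 × 561) = 2.660 mol
n(O2) = 78.7 / 32.00 = 2.459 mol
For 2.660 mol SO2, stoichiometry requires (1/2) × 2.660 = 1.330 mol O2; 2.459 mol is available, so SO2 is limiting.
n(O2) consumed = (1/2) × 2.660 = 1.330 mol; remaining = 2.459 − 1.330 = 1.129 mol
V(O2) = nRT/P = 1.129 × 0.08206 × 561.15 / 1.61 = 32.29 L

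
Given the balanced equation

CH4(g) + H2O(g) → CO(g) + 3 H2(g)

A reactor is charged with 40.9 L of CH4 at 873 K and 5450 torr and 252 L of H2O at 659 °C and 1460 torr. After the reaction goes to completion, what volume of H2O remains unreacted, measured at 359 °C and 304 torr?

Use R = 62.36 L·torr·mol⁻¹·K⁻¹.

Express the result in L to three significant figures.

n(CH4) = PV/RT = (5450 × 40.9) / (62.36 × 873) = 4.094 mol
n(H2O) = PV/RT = (1460 × 252) / (62.36 × 932.15) = 6.329 mol
For 4.094 mol CH4, stoichiometry requires (1/1) × 4.094 = 4.094 mol H2O; 6.329 mol is available, so CH4 is limiting.
n(H2O) consumed = (1/1) × 4.094 = 4.094 mol; remaining = 6.329 − 4.094 = 2.235 mol
V(H2O) = nRT/P = 2.235 × 62.36 × 632.15 / 304 = 289.8 L

290 L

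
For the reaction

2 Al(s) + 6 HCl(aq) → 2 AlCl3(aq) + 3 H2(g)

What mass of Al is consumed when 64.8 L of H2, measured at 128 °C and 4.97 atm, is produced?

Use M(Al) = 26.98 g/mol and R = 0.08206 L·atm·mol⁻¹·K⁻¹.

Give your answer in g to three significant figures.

176 g

n(H2) = PV/RT = (4.97 × 64.8) / (0.08206 × 401.15) = 9.783 mol
n(Al) = (2/3) × 9.783 = 6.522 mol
m(Al) = 6.522 × 26.98 = 176.0 g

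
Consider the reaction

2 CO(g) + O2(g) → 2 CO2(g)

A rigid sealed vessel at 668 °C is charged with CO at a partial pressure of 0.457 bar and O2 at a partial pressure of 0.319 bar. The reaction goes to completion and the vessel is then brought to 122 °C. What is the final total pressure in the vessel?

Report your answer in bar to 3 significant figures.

0.230 bar

With V and T fixed, P_i ∝ n_i, so the mole ratios apply directly to partial pressures at 668 °C.
P(O2) required for 0.457 bar of CO = (1/2) × 0.457 = 0.2285 bar; available 0.319 bar, so CO is limiting.
P(O2) remaining = 0.319 − (1/2) × 0.457 = 0.09050 bar
P(gaseous products) = (2)/2 × 0.457 = 0.4570 bar
P_total at 668 °C = 0.09050 + 0.4570 = 0.5475 bar
Scaling to 122 °C: P = 0.5475 × 395.15/941.15 = 0.2299 bar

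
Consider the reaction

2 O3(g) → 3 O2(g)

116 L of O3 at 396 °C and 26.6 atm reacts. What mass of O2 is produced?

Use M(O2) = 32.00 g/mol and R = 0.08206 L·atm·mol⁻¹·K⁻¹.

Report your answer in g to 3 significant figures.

n(O3) = PV/RT = (26.6 × 116) / (0.08206 × 669.15) = 56.19 mol
n(O2) = (3/2) × 56.19 = 84.28 mol
m(O2) = 84.28 × 32.00 = 2697 g

2700 g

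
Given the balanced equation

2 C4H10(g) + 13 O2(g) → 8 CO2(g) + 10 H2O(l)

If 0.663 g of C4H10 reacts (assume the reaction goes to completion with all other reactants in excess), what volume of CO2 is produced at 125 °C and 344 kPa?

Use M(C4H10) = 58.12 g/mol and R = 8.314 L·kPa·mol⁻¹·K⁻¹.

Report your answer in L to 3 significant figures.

0.439 L

n(C4H10) = 0.6630 / 58.12 = 0.01141 mol
n(CO2) = (8/2) × 0.01141 = 0.04564 mol
V = nRT/P = 0.04564 × 8.314 × 398.15 / 344 = 0.4392 L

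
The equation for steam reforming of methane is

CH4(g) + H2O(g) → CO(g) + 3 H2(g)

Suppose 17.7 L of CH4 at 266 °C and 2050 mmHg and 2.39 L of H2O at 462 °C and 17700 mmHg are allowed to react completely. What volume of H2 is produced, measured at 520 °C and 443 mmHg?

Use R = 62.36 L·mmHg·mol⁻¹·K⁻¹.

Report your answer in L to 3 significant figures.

n(CH4) = PV/RT = (2050 × 17.7) / (62.36 × 539.15) = 1.079 mol
n(H2O) = PV/RT = (17700 × 2.39) / (62.36 × 735.15) = 0.9228 mol
For 1.079 mol CH4, stoichiometry requires (1/1) × 1.079 = 1.079 mol H2O; 0.9228 mol is available, so H2O is limiting.
n(H2) = (3/1) × 0.9228 = 2.768 mol
V(H2) = nRT/P = 2.768 × 62.36 × 793.15 / 443 = 309.0 L

309 L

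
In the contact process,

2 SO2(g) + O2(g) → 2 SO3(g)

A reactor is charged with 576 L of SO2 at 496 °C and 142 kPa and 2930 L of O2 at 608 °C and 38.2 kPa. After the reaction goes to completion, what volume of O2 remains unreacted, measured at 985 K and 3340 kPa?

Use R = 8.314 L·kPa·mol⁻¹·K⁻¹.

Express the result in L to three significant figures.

21.8 L

n(SO2) = PV/RT = (142 × 576) / (8.314 × 769.15) = 12.79 mol
n(O2) = PV/RT = (38.2 × 2930) / (8.314 × 881.15) = 15.28 mol
For 12.79 mol SO2, stoichiometry requires (1/2) × 12.79 = 6.395 mol O2; 15.28 mol is available, so SO2 is limiting.
n(O2) consumed = (1/2) × 12.79 = 6.395 mol; remaining = 15.28 − 6.395 = 8.885 mol
V(O2) = nRT/P = 8.885 × 8.314 × 985 / 3340 = 21.78 L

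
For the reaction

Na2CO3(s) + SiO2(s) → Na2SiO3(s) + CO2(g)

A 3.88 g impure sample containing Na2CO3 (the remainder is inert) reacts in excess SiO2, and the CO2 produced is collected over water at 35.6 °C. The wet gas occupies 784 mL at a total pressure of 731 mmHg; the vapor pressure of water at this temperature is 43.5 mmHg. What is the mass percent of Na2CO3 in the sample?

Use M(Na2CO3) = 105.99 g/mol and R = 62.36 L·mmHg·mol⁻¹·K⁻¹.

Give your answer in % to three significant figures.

P(CO2) = 731 − 43.5 = 687.5 mmHg
n(CO2) = PV/RT = (687.5 × 0.7840) / (62.36 × 308.75) = 0.02799 mol
n(Na2CO3) = (1/1) × 0.02799 = 0.02799 mol
m(Na2CO3) = 0.02799 × 105.99 = 2.967 g
%Na2CO3 = 2.967 / 3.88 × 100 = 76.47%

76.5 %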